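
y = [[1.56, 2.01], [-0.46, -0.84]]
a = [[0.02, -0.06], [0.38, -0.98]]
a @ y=[[0.06, 0.09], [1.04, 1.59]]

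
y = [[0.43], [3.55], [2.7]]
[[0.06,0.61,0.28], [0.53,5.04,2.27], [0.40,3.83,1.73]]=y @ [[0.15, 1.42, 0.64]]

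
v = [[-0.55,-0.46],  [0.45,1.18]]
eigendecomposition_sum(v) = [[-0.46, -0.13],[0.13, 0.04]] + [[-0.09,-0.33], [0.32,1.14]]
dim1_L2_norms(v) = [0.72, 1.26]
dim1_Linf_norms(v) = [0.55, 1.18]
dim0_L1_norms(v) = [1.0, 1.64]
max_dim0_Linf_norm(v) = 1.18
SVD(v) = [[-0.47,  0.88], [0.88,  0.47]] @ diag([1.4184130412758107, 0.3116158602168782]) @ [[0.46, 0.89], [-0.89, 0.46]]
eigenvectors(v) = [[-0.96, 0.28],[0.27, -0.96]]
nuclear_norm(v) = 1.73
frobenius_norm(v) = 1.45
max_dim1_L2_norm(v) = 1.26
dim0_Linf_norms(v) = [0.55, 1.18]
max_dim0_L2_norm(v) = 1.27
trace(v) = 0.63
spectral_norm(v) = 1.42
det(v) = -0.44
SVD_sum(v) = [[-0.31, -0.59], [0.58, 1.11]] + [[-0.24, 0.13], [-0.13, 0.07]]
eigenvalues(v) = [-0.42, 1.05]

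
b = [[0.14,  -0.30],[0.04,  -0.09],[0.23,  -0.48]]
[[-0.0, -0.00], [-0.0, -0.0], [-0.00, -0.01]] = b @[[-0.01, -0.13], [-0.0, -0.05]]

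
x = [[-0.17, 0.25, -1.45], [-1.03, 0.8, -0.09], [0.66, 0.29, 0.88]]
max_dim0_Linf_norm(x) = 1.45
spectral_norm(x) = 1.85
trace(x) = 1.51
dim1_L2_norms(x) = [1.48, 1.31, 1.14]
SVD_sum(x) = [[-0.66, 0.25, -1.18], [-0.34, 0.13, -0.61], [0.49, -0.18, 0.88]] + [[0.3, -0.26, -0.22],[-0.73, 0.62, 0.53],[-0.10, 0.09, 0.08]] + [[0.19, 0.26, -0.05], [0.04, 0.05, -0.01], [0.28, 0.39, -0.07]]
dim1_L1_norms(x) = [1.87, 1.92, 1.83]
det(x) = 1.29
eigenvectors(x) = [[-0.69+0.00j, -0.69-0.00j, -0.27+0.00j],  [(-0.3-0.49j), (-0.3+0.49j), (0.88+0j)],  [0.13+0.42j, (0.13-0.42j), (0.39+0j)]]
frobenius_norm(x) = 2.28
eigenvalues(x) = [(0.22+1.07j), (0.22-1.07j), (1.08+0j)]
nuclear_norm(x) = 3.63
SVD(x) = [[-0.74, 0.38, 0.55],  [-0.39, -0.92, 0.11],  [0.55, -0.13, 0.82]] @ diag([1.853151106422878, 1.1935708062897048, 0.581566597335685]) @ [[0.48, -0.18, 0.86], [0.66, -0.57, -0.49], [0.57, 0.80, -0.15]]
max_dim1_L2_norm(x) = 1.48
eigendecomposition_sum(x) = [[-0.11+0.56j, (0.23+0.06j), -0.60+0.25j], [-0.44+0.17j, 0.06+0.19j, -0.44-0.32j], [0.36-0.04j, -0.01-0.15j, (0.27+0.32j)]] + [[(-0.11-0.56j), (0.23-0.06j), -0.60-0.25j], [(-0.44-0.17j), 0.06-0.19j, (-0.44+0.32j)], [(0.36+0.04j), (-0.01+0.15j), (0.27-0.32j)]] + [[(0.05+0j), (-0.21-0j), -0.24+0.00j], [-0.15-0.00j, (0.69+0j), (0.79-0j)], [-0.07-0.00j, 0.30+0.00j, 0.34-0.00j]]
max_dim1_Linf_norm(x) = 1.45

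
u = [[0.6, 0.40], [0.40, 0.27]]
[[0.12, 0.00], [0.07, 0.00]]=u @ [[0.95,0.01], [-1.13,-0.01]]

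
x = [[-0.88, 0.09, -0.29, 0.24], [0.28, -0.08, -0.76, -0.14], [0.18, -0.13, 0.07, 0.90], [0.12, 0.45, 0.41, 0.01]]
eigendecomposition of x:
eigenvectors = [[0.14-0.03j, (0.14+0.03j), 0.75+0.00j, (0.75-0j)], [(0.73+0j), 0.73-0.00j, -0.23-0.35j, -0.23+0.35j], [-0.46-0.34j, -0.46+0.34j, (-0.06-0.37j), (-0.06+0.37j)], [0.03-0.35j, (0.03+0.35j), (-0.03+0.33j), (-0.03-0.33j)]]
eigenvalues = [(0.45+0.41j), (0.45-0.41j), (-0.89+0.21j), (-0.89-0.21j)]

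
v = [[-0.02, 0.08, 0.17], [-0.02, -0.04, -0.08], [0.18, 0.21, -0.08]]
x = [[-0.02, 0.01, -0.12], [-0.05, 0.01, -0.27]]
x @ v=[[-0.02,-0.03,0.01],[-0.05,-0.06,0.01]]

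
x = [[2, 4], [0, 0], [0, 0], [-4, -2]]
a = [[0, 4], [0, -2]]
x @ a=[[0, 0], [0, 0], [0, 0], [0, -12]]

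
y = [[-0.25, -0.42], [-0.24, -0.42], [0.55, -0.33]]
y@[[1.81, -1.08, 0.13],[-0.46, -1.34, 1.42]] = [[-0.26,0.83,-0.63],[-0.24,0.82,-0.63],[1.15,-0.15,-0.4]]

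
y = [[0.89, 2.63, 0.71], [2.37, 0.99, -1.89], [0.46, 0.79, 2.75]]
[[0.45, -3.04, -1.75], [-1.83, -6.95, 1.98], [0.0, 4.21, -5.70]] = y @[[-0.96, -0.66, -0.8],[0.49, -1.49, 0.14],[0.02, 2.07, -1.98]]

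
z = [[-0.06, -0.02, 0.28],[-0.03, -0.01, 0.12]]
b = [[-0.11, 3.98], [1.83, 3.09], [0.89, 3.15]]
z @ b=[[0.22,0.58], [0.09,0.23]]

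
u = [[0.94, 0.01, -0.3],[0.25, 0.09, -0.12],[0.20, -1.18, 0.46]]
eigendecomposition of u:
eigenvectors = [[0.28, 0.93, 0.53], [0.39, 0.28, 0.09], [0.88, -0.26, 0.84]]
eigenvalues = [-0.0, 1.03, 0.47]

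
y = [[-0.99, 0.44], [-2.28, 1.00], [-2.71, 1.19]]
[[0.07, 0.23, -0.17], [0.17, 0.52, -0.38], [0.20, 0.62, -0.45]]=y @ [[-0.03,-0.03,0.15], [0.10,0.45,-0.04]]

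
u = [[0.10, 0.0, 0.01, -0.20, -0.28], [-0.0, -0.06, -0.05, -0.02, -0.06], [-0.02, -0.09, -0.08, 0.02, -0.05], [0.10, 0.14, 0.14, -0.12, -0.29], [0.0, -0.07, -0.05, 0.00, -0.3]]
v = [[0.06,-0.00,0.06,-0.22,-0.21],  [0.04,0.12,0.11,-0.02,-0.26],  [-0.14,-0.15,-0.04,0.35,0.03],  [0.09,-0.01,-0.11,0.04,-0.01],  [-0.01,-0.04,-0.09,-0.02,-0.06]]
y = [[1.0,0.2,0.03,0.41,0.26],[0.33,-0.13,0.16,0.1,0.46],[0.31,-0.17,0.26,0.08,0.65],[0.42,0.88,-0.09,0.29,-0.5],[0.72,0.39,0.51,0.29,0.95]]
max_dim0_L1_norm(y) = 2.82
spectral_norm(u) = 0.56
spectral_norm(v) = 0.52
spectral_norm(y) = 1.89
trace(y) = 2.37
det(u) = -0.00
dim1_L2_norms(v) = [0.32, 0.31, 0.41, 0.15, 0.12]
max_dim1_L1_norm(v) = 0.71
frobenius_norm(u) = 0.63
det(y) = -0.00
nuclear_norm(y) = 3.69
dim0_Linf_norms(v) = [0.14, 0.15, 0.11, 0.35, 0.26]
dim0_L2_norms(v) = [0.18, 0.2, 0.19, 0.42, 0.34]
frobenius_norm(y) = 2.34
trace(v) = 0.12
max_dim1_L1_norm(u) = 0.79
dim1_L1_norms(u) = [0.59, 0.19, 0.26, 0.79, 0.42]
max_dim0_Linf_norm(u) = 0.3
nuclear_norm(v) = 1.16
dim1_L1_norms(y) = [1.9, 1.18, 1.47, 2.18, 2.86]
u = y @ v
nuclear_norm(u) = 0.96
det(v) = -0.00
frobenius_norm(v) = 0.63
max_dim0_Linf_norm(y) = 1.0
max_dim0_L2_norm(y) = 1.38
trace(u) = -0.46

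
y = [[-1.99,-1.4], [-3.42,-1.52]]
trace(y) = -3.51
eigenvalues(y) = [-3.96, 0.45]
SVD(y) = [[-0.54, -0.84], [-0.84, 0.54]] @ diag([4.446306901856083, 0.39655382296349345]) @ [[0.89,  0.46], [-0.46,  0.89]]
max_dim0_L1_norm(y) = 5.41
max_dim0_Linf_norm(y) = 3.42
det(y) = -1.76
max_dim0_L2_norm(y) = 3.96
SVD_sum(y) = [[-2.14, -1.10], [-3.32, -1.71]] + [[0.15, -0.3], [-0.10, 0.19]]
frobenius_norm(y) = 4.46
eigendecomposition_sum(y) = [[-2.19, -1.26], [-3.07, -1.77]] + [[0.20, -0.14],[-0.35, 0.25]]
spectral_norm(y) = 4.45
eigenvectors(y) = [[-0.58, 0.5], [-0.81, -0.87]]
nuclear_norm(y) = 4.84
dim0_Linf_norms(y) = [3.42, 1.52]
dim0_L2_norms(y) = [3.96, 2.07]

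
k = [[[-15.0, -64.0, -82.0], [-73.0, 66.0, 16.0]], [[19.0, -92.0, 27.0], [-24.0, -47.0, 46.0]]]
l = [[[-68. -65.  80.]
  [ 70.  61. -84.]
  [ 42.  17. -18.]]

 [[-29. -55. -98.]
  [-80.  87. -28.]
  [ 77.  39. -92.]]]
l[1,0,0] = -29.0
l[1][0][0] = -29.0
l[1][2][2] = -92.0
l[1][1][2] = -28.0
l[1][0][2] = -98.0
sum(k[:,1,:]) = -16.0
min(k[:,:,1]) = -92.0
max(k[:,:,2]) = 46.0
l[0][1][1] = 61.0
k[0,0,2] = -82.0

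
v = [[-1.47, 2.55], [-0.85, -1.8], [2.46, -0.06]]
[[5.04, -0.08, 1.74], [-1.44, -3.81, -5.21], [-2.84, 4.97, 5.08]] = v @ [[-1.12, 2.05, 2.11], [1.33, 1.15, 1.9]]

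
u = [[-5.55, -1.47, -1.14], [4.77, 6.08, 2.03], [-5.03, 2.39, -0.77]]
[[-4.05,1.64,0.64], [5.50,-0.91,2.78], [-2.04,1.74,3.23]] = u@[[0.64, -0.36, -0.28], [0.45, 0.05, 0.72], [-0.14, 0.25, -0.13]]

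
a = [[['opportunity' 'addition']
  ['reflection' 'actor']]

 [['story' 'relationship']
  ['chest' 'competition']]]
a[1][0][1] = 'relationship'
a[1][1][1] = 'competition'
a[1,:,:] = [['story', 'relationship'], ['chest', 'competition']]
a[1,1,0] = 'chest'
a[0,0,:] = ['opportunity', 'addition']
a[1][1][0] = 'chest'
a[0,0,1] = 'addition'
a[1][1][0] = 'chest'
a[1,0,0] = 'story'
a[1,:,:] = [['story', 'relationship'], ['chest', 'competition']]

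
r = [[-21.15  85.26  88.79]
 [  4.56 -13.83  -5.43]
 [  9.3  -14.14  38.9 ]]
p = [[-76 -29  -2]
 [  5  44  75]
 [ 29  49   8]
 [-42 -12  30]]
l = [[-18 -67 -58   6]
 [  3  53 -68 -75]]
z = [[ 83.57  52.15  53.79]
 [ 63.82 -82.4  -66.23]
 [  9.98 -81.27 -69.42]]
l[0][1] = -67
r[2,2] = 38.9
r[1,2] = -5.43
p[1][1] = 44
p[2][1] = 49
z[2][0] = 9.98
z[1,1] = -82.4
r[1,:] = [4.56, -13.83, -5.43]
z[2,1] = -81.27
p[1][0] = 5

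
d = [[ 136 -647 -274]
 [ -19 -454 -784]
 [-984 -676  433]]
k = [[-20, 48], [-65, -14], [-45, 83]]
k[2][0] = -45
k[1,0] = -65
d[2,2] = 433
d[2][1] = -676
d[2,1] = -676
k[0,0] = -20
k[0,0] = -20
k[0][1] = 48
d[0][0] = 136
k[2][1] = 83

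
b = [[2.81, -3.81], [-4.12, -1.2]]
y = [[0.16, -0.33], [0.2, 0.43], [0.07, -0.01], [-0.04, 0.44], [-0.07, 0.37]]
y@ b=[[1.81, -0.21], [-1.21, -1.28], [0.24, -0.25], [-1.93, -0.38], [-1.72, -0.18]]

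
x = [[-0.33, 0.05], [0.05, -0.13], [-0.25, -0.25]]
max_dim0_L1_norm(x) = 0.63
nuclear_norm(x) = 0.69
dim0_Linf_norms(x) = [0.33, 0.25]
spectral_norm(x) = 0.43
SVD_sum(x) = [[-0.27, -0.1], [0.0, 0.00], [-0.3, -0.11]] + [[-0.06,0.15], [0.05,-0.13], [0.05,-0.14]]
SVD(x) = [[-0.67, 0.62],[0.0, -0.54],[-0.74, -0.57]] @ diag([0.43420281806387373, 0.2593605844869082]) @ [[0.94, 0.35], [-0.35, 0.94]]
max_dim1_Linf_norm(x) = 0.33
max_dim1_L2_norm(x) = 0.35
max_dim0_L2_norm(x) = 0.42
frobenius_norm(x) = 0.51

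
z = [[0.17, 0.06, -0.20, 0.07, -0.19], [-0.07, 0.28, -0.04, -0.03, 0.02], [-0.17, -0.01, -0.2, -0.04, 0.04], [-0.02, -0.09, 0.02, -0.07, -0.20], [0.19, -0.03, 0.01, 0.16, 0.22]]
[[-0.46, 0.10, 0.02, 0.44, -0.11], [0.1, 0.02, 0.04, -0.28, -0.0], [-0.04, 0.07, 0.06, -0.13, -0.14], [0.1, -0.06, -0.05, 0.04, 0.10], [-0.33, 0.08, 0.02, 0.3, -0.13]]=z @ [[-1.03, 0.04, -0.16, 1.73, -0.08],[0.20, 0.06, 0.1, -0.67, 0.07],[1.24, -0.43, -0.20, -0.8, 0.74],[-0.83, 0.38, 0.25, -0.06, -0.30],[-0.05, 0.10, 0.09, -0.14, -0.34]]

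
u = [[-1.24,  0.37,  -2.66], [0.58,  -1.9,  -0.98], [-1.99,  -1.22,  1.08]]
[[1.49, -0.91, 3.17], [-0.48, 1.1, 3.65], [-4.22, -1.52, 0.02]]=u @ [[1.01, 0.87, -0.0], [1.02, -0.26, -1.22], [-0.89, -0.10, -1.36]]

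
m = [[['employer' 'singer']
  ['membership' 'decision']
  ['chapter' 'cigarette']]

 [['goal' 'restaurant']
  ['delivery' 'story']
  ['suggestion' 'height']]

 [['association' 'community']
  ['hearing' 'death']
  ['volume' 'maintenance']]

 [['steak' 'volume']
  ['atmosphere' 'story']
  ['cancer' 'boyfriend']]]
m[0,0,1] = 'singer'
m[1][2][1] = 'height'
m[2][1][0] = 'hearing'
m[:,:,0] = [['employer', 'membership', 'chapter'], ['goal', 'delivery', 'suggestion'], ['association', 'hearing', 'volume'], ['steak', 'atmosphere', 'cancer']]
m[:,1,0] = ['membership', 'delivery', 'hearing', 'atmosphere']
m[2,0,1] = 'community'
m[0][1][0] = 'membership'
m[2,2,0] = 'volume'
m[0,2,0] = 'chapter'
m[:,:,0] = [['employer', 'membership', 'chapter'], ['goal', 'delivery', 'suggestion'], ['association', 'hearing', 'volume'], ['steak', 'atmosphere', 'cancer']]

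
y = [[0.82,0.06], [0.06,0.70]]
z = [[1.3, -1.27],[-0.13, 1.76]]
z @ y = [[0.99, -0.81], [-0.00, 1.22]]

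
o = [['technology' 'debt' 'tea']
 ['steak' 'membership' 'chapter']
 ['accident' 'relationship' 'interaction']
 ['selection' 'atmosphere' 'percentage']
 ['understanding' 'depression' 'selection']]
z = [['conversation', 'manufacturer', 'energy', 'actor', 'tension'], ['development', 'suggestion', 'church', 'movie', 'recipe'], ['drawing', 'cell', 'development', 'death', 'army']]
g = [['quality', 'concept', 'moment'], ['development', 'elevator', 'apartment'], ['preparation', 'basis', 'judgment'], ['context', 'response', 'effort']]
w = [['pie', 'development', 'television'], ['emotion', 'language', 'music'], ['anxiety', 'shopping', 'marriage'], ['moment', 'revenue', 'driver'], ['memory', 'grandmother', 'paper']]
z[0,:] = ['conversation', 'manufacturer', 'energy', 'actor', 'tension']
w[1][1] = 'language'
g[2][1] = 'basis'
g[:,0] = ['quality', 'development', 'preparation', 'context']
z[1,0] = 'development'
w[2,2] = 'marriage'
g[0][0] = 'quality'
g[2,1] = 'basis'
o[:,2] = ['tea', 'chapter', 'interaction', 'percentage', 'selection']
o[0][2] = 'tea'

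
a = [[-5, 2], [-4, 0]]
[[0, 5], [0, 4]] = a @ [[0, -1], [0, 0]]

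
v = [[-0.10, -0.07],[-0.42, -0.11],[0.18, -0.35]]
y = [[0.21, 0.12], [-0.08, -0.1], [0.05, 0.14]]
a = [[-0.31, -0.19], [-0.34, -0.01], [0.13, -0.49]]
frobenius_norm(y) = 0.31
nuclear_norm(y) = 0.39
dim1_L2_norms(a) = [0.36, 0.34, 0.51]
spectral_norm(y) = 0.30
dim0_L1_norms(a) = [0.78, 0.69]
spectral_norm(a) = 0.53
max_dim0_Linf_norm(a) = 0.49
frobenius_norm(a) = 0.71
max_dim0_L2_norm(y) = 0.23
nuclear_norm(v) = 0.84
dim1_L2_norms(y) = [0.24, 0.13, 0.15]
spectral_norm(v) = 0.47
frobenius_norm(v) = 0.60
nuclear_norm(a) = 1.00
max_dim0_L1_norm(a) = 0.78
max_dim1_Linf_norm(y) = 0.21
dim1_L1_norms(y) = [0.33, 0.18, 0.19]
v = a + y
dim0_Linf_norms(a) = [0.34, 0.49]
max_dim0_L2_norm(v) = 0.47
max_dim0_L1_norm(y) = 0.36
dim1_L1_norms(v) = [0.17, 0.53, 0.53]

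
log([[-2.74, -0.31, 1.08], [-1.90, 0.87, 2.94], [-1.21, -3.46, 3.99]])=[[0.89+3.35j,(-0.17-0.18j),(0.17-0.48j)], [(-0.27+0.92j),(0.78-0.05j),0.90-0.13j], [0.03+1.12j,-1.14-0.06j,1.74-0.16j]]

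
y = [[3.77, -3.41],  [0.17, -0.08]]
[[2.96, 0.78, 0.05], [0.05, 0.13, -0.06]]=y@[[-0.21, 1.41, -0.8], [-1.1, 1.33, -0.90]]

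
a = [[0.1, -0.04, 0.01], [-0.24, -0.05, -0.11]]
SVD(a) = [[-0.32, 0.95],  [0.95, 0.32]] @ diag([0.28286291840563177, 0.06235839471193027]) @ [[-0.92,-0.12,-0.38], [0.29,-0.86,-0.41]]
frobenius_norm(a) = 0.29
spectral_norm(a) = 0.28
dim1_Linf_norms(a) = [0.1, 0.24]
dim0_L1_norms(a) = [0.34, 0.09, 0.12]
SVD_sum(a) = [[0.08, 0.01, 0.03],[-0.25, -0.03, -0.10]] + [[0.02, -0.05, -0.02], [0.01, -0.02, -0.01]]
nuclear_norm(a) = 0.35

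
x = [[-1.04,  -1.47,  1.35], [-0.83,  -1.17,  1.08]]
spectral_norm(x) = 2.88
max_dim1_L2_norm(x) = 2.25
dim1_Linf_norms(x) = [1.47, 1.17]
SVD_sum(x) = [[-1.04,-1.47,1.35], [-0.83,-1.17,1.08]] + [[0.00, -0.0, -0.0],[-0.00, 0.00, 0.0]]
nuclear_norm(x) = 2.88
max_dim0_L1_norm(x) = 2.64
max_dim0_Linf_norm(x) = 1.47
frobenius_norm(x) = 2.88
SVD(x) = [[-0.78, -0.62], [-0.62, 0.78]] @ diag([2.8790953252113654, 0.0031793625244983695]) @ [[0.46, 0.65, -0.60], [-0.06, 0.70, 0.71]]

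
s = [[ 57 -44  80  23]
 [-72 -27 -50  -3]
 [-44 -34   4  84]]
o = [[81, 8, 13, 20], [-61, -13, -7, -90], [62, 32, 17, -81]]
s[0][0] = 57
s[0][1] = -44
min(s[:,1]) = -44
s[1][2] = -50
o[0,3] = 20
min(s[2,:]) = -44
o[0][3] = 20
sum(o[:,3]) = -151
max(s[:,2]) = 80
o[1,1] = -13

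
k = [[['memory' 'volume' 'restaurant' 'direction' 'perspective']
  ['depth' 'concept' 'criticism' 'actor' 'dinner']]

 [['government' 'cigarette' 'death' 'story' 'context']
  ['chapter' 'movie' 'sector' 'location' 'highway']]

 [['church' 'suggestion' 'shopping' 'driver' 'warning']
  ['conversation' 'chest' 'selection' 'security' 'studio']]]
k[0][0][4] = 'perspective'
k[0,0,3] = 'direction'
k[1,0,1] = 'cigarette'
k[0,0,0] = 'memory'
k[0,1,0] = 'depth'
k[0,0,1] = 'volume'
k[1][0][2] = 'death'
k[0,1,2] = 'criticism'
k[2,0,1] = 'suggestion'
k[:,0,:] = [['memory', 'volume', 'restaurant', 'direction', 'perspective'], ['government', 'cigarette', 'death', 'story', 'context'], ['church', 'suggestion', 'shopping', 'driver', 'warning']]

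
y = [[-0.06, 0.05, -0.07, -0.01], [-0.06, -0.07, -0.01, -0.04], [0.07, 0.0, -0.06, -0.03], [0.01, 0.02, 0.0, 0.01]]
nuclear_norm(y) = 0.30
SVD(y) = [[-0.39,-0.89,-0.23,-0.05], [-0.76,0.17,0.59,0.24], [0.5,-0.42,0.75,0.02], [0.15,-0.08,-0.17,0.97]] @ diag([0.11360382523661063, 0.10509985180126569, 0.08572159612933956, 4.125980968944941e-19]) @ [[0.93, 0.32, 0.04, 0.18], [0.12, -0.55, 0.82, 0.13], [0.35, -0.66, -0.41, -0.53], [-0.0, 0.41, 0.41, -0.82]]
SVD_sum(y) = [[-0.04, -0.01, -0.00, -0.01], [-0.08, -0.03, -0.00, -0.02], [0.05, 0.02, 0.00, 0.01], [0.02, 0.01, 0.0, 0.0]] + [[-0.01,  0.05,  -0.08,  -0.01], [0.0,  -0.01,  0.01,  0.00], [-0.01,  0.02,  -0.04,  -0.01], [-0.0,  0.00,  -0.01,  -0.0]] + [[-0.01, 0.01, 0.01, 0.01], [0.02, -0.03, -0.02, -0.03], [0.02, -0.04, -0.03, -0.03], [-0.01, 0.01, 0.01, 0.01]] + [[0.0, -0.0, -0.00, 0.00], [0.00, 0.00, 0.0, -0.00], [0.00, 0.00, 0.0, -0.00], [0.0, 0.00, 0.0, -0.00]]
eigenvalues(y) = [(-0.06+0.09j), (-0.06-0.09j), (-0.06+0j), 0j]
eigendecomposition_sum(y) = [[-0.03+0.04j,  (0.02+0.02j),  (-0.04-0.02j),  -0.01+0.00j],  [(-0.03-0.02j),  (-0.01+0.02j),  0.01-0.03j,  -0.00-0.01j],  [0.03+0.02j,  (0.02-0.02j),  -0.02+0.03j,  (-0+0.01j)],  [0.01+0.01j,  0.00-0.00j,  -0.00+0.01j,  -0.00+0.00j]] + [[-0.03-0.04j, (0.02-0.02j), (-0.04+0.02j), -0.01-0.00j], [-0.03+0.02j, (-0.01-0.02j), (0.01+0.03j), -0.00+0.01j], [(0.03-0.02j), 0.02+0.02j, (-0.02-0.03j), -0.00-0.01j], [(0.01-0.01j), 0.00+0.00j, (-0-0.01j), (-0-0j)]] + [[-0.00-0.00j, 0.01+0.00j, 0.00+0.00j, 0j], [(0.01+0j), (-0.04-0j), (-0.03-0j), (-0.04-0j)], [0j, (-0.03-0j), (-0.02-0j), (-0.03-0j)], [(-0-0j), (0.01+0j), (0.01+0j), 0.01+0.00j]] + [[-0.00-0.00j, 0.00+0.00j, -0j, 0j], [0j, -0.00-0.00j, -0.00+0.00j, -0.00-0.00j], [0.00+0.00j, (-0-0j), (-0+0j), (-0-0j)], [-0.00-0.00j, 0j, -0j, 0j]]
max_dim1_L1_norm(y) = 0.19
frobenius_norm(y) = 0.18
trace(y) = -0.18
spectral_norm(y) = 0.11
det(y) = -0.00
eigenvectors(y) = [[(-0.69+0j), -0.69-0.00j, (-0.09+0j), 0.00+0.00j], [-0.05-0.48j, (-0.05+0.48j), 0.78+0.00j, (-0.41+0j)], [(-0.04+0.53j), -0.04-0.53j, 0.59+0.00j, (-0.41+0j)], [(-0.02+0.11j), -0.02-0.11j, (-0.21+0j), (0.82+0j)]]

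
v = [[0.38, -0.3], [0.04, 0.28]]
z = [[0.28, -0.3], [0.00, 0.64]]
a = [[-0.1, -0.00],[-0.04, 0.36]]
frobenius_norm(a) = 0.38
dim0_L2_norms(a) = [0.11, 0.36]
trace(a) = 0.26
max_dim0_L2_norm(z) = 0.71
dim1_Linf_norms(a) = [0.1, 0.36]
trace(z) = 0.92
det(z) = 0.18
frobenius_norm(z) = 0.76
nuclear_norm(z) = 0.97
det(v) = 0.12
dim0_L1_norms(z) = [0.28, 0.94]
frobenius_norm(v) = 0.56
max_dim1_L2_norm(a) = 0.36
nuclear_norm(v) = 0.74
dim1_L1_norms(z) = [0.58, 0.64]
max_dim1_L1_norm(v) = 0.68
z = a + v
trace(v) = 0.66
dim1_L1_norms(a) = [0.1, 0.4]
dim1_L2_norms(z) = [0.41, 0.64]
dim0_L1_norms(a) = [0.14, 0.36]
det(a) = -0.04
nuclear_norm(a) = 0.46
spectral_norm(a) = 0.36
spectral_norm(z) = 0.72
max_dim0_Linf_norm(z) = 0.64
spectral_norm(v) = 0.51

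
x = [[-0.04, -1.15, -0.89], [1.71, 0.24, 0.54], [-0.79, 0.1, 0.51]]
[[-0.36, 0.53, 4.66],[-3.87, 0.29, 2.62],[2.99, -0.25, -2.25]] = x@[[-2.71, 0.24, 2.17], [-1.04, -0.45, -3.91], [1.87, -0.03, -0.28]]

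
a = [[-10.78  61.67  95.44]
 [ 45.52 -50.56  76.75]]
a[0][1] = 61.67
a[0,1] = 61.67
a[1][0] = 45.52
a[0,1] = 61.67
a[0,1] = 61.67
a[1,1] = -50.56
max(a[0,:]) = 95.44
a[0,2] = 95.44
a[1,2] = 76.75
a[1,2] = 76.75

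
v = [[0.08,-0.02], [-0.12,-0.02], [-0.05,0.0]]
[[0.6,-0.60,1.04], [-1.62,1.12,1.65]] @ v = [[0.07, -0.0], [-0.35, 0.01]]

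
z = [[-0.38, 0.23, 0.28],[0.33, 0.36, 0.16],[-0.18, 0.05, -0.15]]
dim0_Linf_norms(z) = [0.38, 0.36, 0.28]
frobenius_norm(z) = 0.77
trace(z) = -0.17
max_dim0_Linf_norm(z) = 0.38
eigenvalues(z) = [(0.45+0j), (-0.31+0.13j), (-0.31-0.13j)]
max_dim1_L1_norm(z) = 0.89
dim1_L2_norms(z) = [0.53, 0.51, 0.24]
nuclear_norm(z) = 1.24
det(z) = 0.05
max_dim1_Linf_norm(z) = 0.38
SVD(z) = [[-0.66, -0.73, -0.15],[0.69, -0.68, 0.27],[-0.3, 0.08, 0.95]] @ diag([0.5390600128528277, 0.5232741122446619, 0.181103578091849]) @ [[0.99, 0.15, -0.06],  [0.08, -0.78, -0.62],  [-0.14, 0.61, -0.78]]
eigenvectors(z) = [[(-0.27+0j), -0.46+0.43j, -0.46-0.43j],[(-0.96+0j), 0.41-0.13j, (0.41+0.13j)],[(-0+0j), -0.65+0.00j, (-0.65-0j)]]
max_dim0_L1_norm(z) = 0.89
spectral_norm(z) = 0.54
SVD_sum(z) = [[-0.35, -0.05, 0.02], [0.37, 0.05, -0.02], [-0.16, -0.02, 0.01]] + [[-0.03,  0.30,  0.24], [-0.03,  0.28,  0.22], [0.0,  -0.03,  -0.02]] + [[0.0, -0.02, 0.02], [-0.01, 0.03, -0.04], [-0.02, 0.10, -0.13]]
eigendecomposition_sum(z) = [[0.04+0.00j, (0.12+0j), (0.05+0j)], [(0.13+0j), (0.42+0j), (0.17+0j)], [0j, 0j, 0j]] + [[-0.21-0.10j,(0.06+0.03j),(0.12+0.23j)],[(0.1+0.12j),-0.03-0.03j,(-0.01-0.18j)],[-0.09-0.22j,0.02+0.06j,-0.08+0.26j]] + [[-0.21+0.10j, 0.06-0.03j, 0.12-0.23j],[(0.1-0.12j), (-0.03+0.03j), (-0.01+0.18j)],[(-0.09+0.22j), (0.02-0.06j), -0.08-0.26j]]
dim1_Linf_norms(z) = [0.38, 0.36, 0.18]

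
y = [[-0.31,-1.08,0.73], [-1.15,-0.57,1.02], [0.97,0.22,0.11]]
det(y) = -0.90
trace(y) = -0.77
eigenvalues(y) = [(-2.02+0j), (0.63+0.22j), (0.63-0.22j)]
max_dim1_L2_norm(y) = 1.64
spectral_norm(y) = 2.10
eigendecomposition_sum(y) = [[(-0.82+0j),(-0.7-0j),(0.62-0j)], [-0.98+0.00j,-0.84-0.00j,0.74-0.00j], [0.48-0.00j,0.41+0.00j,(-0.36+0j)]] + [[(0.26-0.13j), -0.19+0.18j, 0.06+0.15j], [-0.08-0.25j, (0.14+0.19j), (0.14-0.03j)], [0.25-0.46j, (-0.09+0.46j), 0.23+0.16j]] + [[(0.26+0.13j),  (-0.19-0.18j),  0.06-0.15j], [-0.08+0.25j,  0.14-0.19j,  (0.14+0.03j)], [(0.25+0.46j),  -0.09-0.46j,  (0.23-0.16j)]]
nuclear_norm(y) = 3.49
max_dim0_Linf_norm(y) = 1.15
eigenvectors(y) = [[0.60+0.00j, 0.36+0.25j, (0.36-0.25j)], [0.72+0.00j, (0.28-0.29j), 0.28+0.29j], [(-0.35+0j), (0.8+0j), 0.80-0.00j]]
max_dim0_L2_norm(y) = 1.54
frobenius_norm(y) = 2.34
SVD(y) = [[-0.56, 0.66, -0.5], [-0.76, -0.17, 0.62], [0.33, 0.73, 0.60]] @ diag([2.102610815846987, 0.9215160567868411, 0.46307225588162554]) @ [[0.65, 0.53, -0.55], [0.76, -0.5, 0.42], [0.05, 0.69, 0.72]]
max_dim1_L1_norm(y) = 2.74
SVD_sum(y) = [[-0.76,-0.62,0.64],[-1.05,-0.85,0.88],[0.45,0.36,-0.38]] + [[0.46, -0.3, 0.26], [-0.12, 0.08, -0.07], [0.51, -0.33, 0.28]] + [[-0.01, -0.16, -0.17], [0.01, 0.20, 0.21], [0.01, 0.19, 0.20]]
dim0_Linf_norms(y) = [1.15, 1.08, 1.02]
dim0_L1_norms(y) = [2.43, 1.87, 1.86]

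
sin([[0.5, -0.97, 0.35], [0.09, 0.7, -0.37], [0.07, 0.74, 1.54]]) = [[0.49, -0.94, 0.04], [0.09, 0.78, -0.18], [0.01, 0.36, 1.12]]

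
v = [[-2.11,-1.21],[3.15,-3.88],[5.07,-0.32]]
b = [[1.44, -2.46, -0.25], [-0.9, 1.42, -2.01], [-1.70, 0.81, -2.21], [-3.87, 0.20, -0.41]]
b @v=[[-12.05, 7.88], [-3.82, -3.78], [-5.07, -0.38], [6.72, 4.04]]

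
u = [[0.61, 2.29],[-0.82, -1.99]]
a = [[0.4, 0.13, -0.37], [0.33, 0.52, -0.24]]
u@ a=[[1.00, 1.27, -0.78], [-0.98, -1.14, 0.78]]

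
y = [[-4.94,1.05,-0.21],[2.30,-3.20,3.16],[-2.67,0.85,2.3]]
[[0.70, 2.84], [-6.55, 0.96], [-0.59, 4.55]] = y@[[0.23, -0.52], [1.63, 0.50], [-0.59, 1.19]]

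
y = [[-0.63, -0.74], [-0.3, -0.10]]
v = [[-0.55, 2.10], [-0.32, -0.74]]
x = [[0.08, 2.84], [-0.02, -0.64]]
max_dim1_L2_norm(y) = 0.97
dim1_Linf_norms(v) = [2.1, 0.74]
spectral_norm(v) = 2.27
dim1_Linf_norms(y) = [0.74, 0.3]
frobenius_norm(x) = 2.91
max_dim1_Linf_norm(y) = 0.74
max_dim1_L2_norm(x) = 2.84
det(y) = -0.16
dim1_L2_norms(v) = [2.17, 0.81]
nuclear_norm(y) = 1.17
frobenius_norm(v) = 2.32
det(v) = 1.08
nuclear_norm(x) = 2.91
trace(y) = -0.73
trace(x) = -0.56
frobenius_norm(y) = 1.02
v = y + x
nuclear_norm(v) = 2.74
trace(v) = -1.29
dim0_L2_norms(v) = [0.64, 2.23]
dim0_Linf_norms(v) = [0.55, 2.1]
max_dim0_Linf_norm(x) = 2.84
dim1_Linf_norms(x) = [2.84, 0.64]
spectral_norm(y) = 1.01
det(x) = 0.01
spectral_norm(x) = 2.91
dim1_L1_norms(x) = [2.92, 0.66]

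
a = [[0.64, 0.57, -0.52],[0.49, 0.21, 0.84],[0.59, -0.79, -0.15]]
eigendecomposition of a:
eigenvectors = [[(0.83+0j), (0.02-0.4j), (0.02+0.4j)], [(0.56+0j), 0.02+0.59j, 0.02-0.59j], [(0.04+0j), -0.71+0.00j, -0.71-0.00j]]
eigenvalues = [(1+0j), (-0.15+0.99j), (-0.15-0.99j)]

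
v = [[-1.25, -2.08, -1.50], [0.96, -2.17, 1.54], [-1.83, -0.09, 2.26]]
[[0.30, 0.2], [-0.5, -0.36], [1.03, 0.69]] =v@[[-0.47, -0.32], [0.08, 0.06], [0.08, 0.05]]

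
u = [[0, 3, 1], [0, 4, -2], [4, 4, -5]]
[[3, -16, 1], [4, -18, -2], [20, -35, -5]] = u@[[4, -5, 0], [1, -5, 0], [0, -1, 1]]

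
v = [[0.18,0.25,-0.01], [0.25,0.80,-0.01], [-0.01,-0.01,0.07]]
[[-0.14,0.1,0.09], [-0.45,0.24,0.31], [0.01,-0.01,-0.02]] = v@[[0.07, 0.19, -0.13], [-0.59, 0.24, 0.43], [0.03, -0.12, -0.19]]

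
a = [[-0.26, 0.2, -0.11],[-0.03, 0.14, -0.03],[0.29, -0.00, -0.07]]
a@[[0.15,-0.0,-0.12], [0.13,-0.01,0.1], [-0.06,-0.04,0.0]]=[[-0.01, 0.00, 0.05], [0.02, -0.00, 0.02], [0.05, 0.0, -0.03]]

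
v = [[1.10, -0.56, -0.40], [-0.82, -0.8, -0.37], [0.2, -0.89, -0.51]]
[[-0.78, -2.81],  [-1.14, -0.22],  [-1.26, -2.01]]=v @ [[0.14, -1.53], [0.56, 1.52], [1.55, 0.69]]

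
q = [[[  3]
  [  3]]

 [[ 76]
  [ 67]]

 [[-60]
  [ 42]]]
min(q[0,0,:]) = 3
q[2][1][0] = 42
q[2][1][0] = 42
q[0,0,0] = 3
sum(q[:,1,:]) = 112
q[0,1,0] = 3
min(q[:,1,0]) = 3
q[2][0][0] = -60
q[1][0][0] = 76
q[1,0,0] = 76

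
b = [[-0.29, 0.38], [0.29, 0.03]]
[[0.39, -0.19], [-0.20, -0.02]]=b @ [[-0.73, -0.01], [0.48, -0.51]]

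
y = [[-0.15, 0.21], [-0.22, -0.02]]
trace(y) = -0.17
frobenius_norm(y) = 0.34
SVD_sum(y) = [[-0.2, 0.13], [-0.15, 0.09]] + [[0.05,0.08], [-0.07,-0.11]]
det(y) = 0.05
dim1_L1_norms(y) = [0.36, 0.24]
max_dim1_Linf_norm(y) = 0.22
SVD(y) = [[-0.8,-0.59], [-0.59,0.80]] @ diag([0.2963845844859643, 0.16600053638191137]) @ [[0.85, -0.53], [-0.53, -0.85]]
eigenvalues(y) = [(-0.08+0.2j), (-0.08-0.2j)]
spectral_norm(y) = 0.30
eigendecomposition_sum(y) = [[(-0.07+0.09j), 0.10+0.04j], [-0.11-0.05j, -0.01+0.12j]] + [[-0.07-0.09j, 0.10-0.04j],  [-0.11+0.05j, (-0.01-0.12j)]]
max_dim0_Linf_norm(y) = 0.22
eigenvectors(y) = [[(-0.21+0.67j), (-0.21-0.67j)], [-0.72+0.00j, -0.72-0.00j]]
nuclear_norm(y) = 0.46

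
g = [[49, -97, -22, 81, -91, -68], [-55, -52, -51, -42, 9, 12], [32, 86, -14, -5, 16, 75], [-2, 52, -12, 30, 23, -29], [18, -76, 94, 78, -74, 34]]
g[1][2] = -51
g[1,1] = -52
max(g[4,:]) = 94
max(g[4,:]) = 94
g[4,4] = -74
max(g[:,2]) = 94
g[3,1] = 52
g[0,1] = -97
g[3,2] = -12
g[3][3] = 30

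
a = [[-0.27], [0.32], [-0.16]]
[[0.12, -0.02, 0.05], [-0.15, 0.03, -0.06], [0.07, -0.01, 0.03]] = a @[[-0.46, 0.08, -0.19]]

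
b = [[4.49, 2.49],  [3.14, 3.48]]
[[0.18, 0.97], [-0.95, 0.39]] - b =[[-4.31, -1.52], [-4.09, -3.09]]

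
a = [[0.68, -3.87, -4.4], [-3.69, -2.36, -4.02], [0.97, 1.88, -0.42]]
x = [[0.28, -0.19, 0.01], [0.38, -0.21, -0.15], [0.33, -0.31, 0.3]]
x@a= [[0.90, -0.62, -0.47], [0.89, -1.26, -0.76], [1.66, 0.02, -0.33]]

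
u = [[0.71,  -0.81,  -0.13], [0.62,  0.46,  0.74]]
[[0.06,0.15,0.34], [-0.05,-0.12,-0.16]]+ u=[[0.77,  -0.66,  0.21], [0.57,  0.34,  0.58]]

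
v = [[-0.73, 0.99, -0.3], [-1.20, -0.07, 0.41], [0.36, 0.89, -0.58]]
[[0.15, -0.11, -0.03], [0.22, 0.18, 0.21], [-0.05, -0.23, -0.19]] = v@[[-0.18, -0.1, -0.22],  [0.02, -0.15, -0.24],  [0.01, 0.11, -0.17]]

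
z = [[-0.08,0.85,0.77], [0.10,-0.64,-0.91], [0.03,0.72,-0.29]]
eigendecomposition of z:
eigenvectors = [[(-0.99+0j), -0.63+0.00j, -0.63-0.00j], [(-0+0j), (0.56-0.15j), 0.56+0.15j], [-0.11+0.00j, -0.27-0.44j, -0.27+0.44j]]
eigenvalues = [(0.01+0j), (-0.51+0.74j), (-0.51-0.74j)]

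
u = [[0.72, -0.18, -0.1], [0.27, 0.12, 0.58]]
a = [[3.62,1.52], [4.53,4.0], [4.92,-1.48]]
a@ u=[[3.02, -0.47, 0.52],[4.34, -0.34, 1.87],[3.14, -1.06, -1.35]]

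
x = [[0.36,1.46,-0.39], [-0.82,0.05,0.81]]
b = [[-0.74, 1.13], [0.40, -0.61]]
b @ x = [[-1.19, -1.02, 1.2], [0.64, 0.55, -0.65]]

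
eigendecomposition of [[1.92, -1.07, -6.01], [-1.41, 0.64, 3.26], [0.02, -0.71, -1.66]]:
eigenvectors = [[0.78, 0.53, 0.84], [-0.61, -0.80, -0.21], [0.13, 0.27, 0.49]]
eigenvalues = [1.74, 0.48, -1.32]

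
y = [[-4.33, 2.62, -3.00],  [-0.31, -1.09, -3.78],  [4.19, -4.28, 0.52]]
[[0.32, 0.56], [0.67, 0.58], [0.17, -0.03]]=y @ [[0.00, -0.17], [-0.06, -0.17], [-0.16, -0.09]]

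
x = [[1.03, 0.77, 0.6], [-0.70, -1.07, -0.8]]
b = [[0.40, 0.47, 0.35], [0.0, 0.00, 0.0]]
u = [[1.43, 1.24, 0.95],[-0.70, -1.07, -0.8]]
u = b + x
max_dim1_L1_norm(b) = 1.22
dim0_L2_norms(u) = [1.59, 1.64, 1.24]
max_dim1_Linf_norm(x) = 1.07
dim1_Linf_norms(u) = [1.43, 1.07]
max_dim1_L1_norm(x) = 2.57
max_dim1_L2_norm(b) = 0.71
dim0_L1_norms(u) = [2.13, 2.31, 1.75]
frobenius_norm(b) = 0.71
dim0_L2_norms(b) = [0.4, 0.47, 0.35]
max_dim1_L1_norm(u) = 3.62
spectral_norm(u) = 2.58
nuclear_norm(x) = 2.38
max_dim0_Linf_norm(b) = 0.47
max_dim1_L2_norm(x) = 1.51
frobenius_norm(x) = 2.07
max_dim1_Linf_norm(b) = 0.47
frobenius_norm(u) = 2.60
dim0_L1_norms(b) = [0.4, 0.47, 0.35]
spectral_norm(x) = 2.04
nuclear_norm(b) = 0.71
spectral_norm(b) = 0.71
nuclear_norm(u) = 2.90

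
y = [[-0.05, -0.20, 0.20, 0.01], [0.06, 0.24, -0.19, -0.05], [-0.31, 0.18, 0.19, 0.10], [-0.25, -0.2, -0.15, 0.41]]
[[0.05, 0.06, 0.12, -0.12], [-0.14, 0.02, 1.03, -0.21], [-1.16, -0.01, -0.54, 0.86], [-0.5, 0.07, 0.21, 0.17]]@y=[[-0.01, 0.05, 0.04, -0.04], [-0.26, 0.26, 0.20, 0.01], [0.01, -0.04, -0.46, 0.29], [-0.08, 0.12, -0.1, 0.08]]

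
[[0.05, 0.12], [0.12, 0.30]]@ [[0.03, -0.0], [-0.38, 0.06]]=[[-0.04, 0.01],[-0.11, 0.02]]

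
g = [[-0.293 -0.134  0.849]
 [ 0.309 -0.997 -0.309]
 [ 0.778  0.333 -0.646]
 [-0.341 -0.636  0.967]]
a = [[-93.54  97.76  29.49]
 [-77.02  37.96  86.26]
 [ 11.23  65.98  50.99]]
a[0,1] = 97.76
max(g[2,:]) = 0.778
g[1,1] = -0.997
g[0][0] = -0.293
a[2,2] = 50.99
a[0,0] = -93.54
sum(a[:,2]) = 166.74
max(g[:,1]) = 0.333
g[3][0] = -0.341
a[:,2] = [29.49, 86.26, 50.99]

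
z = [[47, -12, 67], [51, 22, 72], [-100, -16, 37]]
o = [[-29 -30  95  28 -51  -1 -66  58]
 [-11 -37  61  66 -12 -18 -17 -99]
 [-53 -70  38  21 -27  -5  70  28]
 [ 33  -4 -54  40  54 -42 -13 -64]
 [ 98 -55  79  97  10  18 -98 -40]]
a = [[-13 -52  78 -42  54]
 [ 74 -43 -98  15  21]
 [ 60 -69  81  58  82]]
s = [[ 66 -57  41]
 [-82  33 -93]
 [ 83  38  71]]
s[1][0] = -82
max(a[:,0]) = 74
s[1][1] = 33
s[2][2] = 71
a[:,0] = [-13, 74, 60]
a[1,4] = 21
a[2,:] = [60, -69, 81, 58, 82]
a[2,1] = -69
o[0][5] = -1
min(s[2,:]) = 38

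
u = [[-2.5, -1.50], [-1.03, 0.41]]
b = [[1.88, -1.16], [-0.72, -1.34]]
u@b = [[-3.62, 4.91], [-2.23, 0.65]]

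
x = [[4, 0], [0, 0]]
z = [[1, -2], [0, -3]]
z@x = [[4, 0], [0, 0]]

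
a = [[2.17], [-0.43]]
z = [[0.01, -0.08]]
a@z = [[0.02, -0.17],[-0.0, 0.03]]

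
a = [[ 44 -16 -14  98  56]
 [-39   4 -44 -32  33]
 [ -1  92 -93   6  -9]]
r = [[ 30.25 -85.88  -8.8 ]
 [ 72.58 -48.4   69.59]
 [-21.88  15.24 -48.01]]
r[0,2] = -8.8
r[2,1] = 15.24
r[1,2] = 69.59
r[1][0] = 72.58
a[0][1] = -16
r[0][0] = 30.25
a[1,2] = -44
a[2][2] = -93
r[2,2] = -48.01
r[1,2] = 69.59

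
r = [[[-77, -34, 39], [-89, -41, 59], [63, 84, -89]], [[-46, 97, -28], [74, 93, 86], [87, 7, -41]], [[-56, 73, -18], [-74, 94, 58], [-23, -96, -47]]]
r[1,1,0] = 74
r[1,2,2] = -41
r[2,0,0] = -56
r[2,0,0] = -56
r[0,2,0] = 63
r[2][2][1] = -96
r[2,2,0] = -23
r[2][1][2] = 58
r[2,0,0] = -56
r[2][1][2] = 58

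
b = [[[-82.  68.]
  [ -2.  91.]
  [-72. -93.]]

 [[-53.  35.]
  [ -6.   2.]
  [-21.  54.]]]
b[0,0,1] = 68.0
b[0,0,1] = 68.0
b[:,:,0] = [[-82.0, -2.0, -72.0], [-53.0, -6.0, -21.0]]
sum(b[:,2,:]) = -132.0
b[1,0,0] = -53.0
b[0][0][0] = -82.0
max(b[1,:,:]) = 54.0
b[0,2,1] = -93.0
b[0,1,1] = 91.0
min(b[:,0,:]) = -82.0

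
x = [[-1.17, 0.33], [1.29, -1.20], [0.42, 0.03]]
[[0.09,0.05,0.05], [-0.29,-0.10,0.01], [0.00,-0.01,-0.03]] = x @ [[-0.01,-0.03,-0.06], [0.23,0.05,-0.07]]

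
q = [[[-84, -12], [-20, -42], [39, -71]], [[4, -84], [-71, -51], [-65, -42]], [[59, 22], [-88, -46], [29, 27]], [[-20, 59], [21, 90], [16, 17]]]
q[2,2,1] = 27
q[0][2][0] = 39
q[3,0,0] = -20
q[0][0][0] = -84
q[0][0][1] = -12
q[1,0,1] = -84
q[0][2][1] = -71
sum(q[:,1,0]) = -158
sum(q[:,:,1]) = -133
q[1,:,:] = [[4, -84], [-71, -51], [-65, -42]]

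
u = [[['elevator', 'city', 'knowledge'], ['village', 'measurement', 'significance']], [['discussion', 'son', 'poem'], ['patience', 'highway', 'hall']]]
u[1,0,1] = 'son'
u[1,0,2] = 'poem'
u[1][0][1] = 'son'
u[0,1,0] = 'village'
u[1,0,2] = 'poem'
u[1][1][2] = 'hall'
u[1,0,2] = 'poem'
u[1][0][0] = 'discussion'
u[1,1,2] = 'hall'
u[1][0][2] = 'poem'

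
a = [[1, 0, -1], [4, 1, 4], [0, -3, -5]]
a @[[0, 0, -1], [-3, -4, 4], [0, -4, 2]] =[[0, 4, -3], [-3, -20, 8], [9, 32, -22]]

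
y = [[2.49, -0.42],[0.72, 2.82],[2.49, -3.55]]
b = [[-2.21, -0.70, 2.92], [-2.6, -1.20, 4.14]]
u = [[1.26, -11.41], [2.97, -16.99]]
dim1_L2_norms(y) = [2.53, 2.91, 4.34]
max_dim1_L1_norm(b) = 7.94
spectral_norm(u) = 20.71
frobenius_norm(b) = 6.26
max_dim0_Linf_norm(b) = 4.14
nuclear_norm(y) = 7.90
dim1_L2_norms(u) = [11.48, 17.25]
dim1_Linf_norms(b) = [2.92, 4.14]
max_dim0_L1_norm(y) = 6.79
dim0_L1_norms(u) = [4.23, 28.4]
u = b @ y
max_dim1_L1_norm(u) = 19.96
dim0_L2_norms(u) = [3.23, 20.47]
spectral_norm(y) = 5.06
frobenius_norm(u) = 20.72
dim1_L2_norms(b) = [3.73, 5.03]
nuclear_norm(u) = 21.31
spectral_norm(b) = 6.26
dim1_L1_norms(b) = [5.83, 7.94]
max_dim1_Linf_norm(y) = 3.55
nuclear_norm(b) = 6.56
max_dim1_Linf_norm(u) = 16.99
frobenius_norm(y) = 5.80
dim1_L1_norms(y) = [2.91, 3.54, 6.04]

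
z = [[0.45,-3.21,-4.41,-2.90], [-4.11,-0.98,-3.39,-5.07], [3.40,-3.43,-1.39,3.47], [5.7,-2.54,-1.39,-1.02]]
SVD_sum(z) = [[-1.47, 0.29, -0.46, -1.22], [-5.03, 1.00, -1.57, -4.17], [3.58, -0.71, 1.12, 2.97], [2.7, -0.54, 0.84, 2.24]] + [[2.18, -3.43, -3.63, -2.09], [1.11, -1.74, -1.84, -1.06], [1.09, -1.71, -1.81, -1.04], [1.82, -2.85, -3.02, -1.74]] + [[-0.29, -0.22, -0.18, 0.37], [-0.16, -0.12, -0.10, 0.2], [-1.25, -0.94, -0.77, 1.57], [1.2, 0.90, 0.73, -1.50]] + [[0.03, 0.14, -0.14, 0.05], [-0.03, -0.12, 0.12, -0.04], [-0.02, -0.07, 0.07, -0.02], [-0.01, -0.06, 0.05, -0.02]]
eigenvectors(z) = [[0.25-0.19j, 0.25+0.19j, -0.01+0.00j, (0.58+0j)], [(0.66+0j), (0.66-0j), (-0.5+0j), (0.6+0j)], [-0.59+0.06j, (-0.59-0.06j), 0.70+0.00j, 0.43+0.00j], [-0.14-0.30j, (-0.14+0.3j), -0.51+0.00j, (-0.34+0j)]]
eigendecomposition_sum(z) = [[-0.14+2.33j, (0.06-1.5j), -0.62-1.10j, -0.89-0.07j], [-3.16+3.72j, 1.98-2.43j, 0.35-2.61j, -1.41-1.24j], [(2.47-3.59j), (-1.54+2.33j), -0.08+2.35j, 1.36+0.98j], [(2.3+0.64j), -1.49-0.38j, (-1.23+0.38j), -0.26+0.88j]] + [[(-0.14-2.33j),0.06+1.50j,(-0.62+1.1j),-0.89+0.07j], [(-3.16-3.72j),(1.98+2.43j),(0.35+2.61j),(-1.41+1.24j)], [2.47+3.59j,(-1.54-2.33j),(-0.08-2.35j),(1.36-0.98j)], [2.30-0.64j,-1.49+0.38j,(-1.23-0.38j),-0.26-0.88j]] + [[(0.03-0j), (-0.03+0j), -0.01+0.00j, -0.02-0.00j], [(1.48-0j), (-1.5+0j), -0.79+0.00j, (-1.12-0j)], [-2.06+0.00j, 2.09-0.00j, 1.10-0.00j, (1.56+0j)], [1.51-0.00j, -1.53+0.00j, -0.81+0.00j, -1.14-0.00j]] + [[0.70-0.00j,(-3.3+0j),(-3.16+0j),(-1.09-0j)], [(0.73-0j),(-3.44+0j),-3.30+0.00j,-1.14-0.00j], [0.52-0.00j,-2.43+0.00j,(-2.33+0j),(-0.8-0j)], [(-0.42+0j),(1.96-0j),1.88-0.00j,(0.65+0j)]]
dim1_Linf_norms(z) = [4.41, 5.07, 3.47, 5.7]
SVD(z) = [[0.21, -0.67, -0.17, -0.69], [0.73, -0.34, -0.09, 0.59], [-0.52, -0.34, -0.71, 0.34], [-0.39, -0.56, 0.68, 0.26]] @ diag([9.315078384809992, 8.651161311610752, 3.3047502144407908, 0.30257010012304064]) @ [[-0.74, 0.15, -0.23, -0.61], [-0.37, 0.59, 0.62, 0.36], [0.53, 0.4, 0.33, -0.67], [-0.17, -0.69, 0.67, -0.22]]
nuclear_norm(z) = 21.57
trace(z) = -2.94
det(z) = 80.58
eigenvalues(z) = [(1.5+3.13j), (1.5-3.13j), (-1.51+0j), (-4.43+0j)]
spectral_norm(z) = 9.32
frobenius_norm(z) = 13.14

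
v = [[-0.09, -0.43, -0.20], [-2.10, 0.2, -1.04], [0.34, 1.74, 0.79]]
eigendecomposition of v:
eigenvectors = [[0.45+0.00j, -0.21+0.00j, -0.21-0.00j], [(0.29+0j), -0.13+0.45j, -0.13-0.45j], [(-0.85+0j), (0.86+0j), 0.86-0.00j]]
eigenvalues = [(0.01+0j), (0.45+0.92j), (0.45-0.92j)]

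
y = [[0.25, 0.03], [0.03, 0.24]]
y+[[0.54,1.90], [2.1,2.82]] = [[0.79, 1.93], [2.13, 3.06]]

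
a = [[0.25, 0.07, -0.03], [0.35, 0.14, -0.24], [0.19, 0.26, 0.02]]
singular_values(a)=[0.57, 0.21, 0.09]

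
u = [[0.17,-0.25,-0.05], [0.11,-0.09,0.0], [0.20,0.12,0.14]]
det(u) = 0.00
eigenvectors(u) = [[-0.17+0.47j, -0.17-0.47j, -0.34+0.00j], [0.06+0.22j, (0.06-0.22j), -0.40+0.00j], [(0.83+0j), (0.83-0j), 0.85+0.00j]]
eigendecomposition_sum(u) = [[0.09+0.09j, -0.13-0.00j, (-0.02+0.04j)], [0.06+0.01j, (-0.05+0.03j), 0.00+0.02j], [0.10-0.19j, (0.07+0.2j), (0.07+0.02j)]] + [[0.09-0.09j, -0.13+0.00j, -0.02-0.04j], [0.06-0.01j, -0.05-0.03j, -0.02j], [0.10+0.19j, 0.07-0.20j, 0.07-0.02j]] + [[(-0-0j), 0j, (-0+0j)],[-0.00-0.00j, 0j, (-0+0j)],[0.00+0.00j, -0.01-0.00j, -0j]]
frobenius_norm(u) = 0.43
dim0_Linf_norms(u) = [0.2, 0.25, 0.14]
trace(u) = 0.22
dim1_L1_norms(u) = [0.47, 0.2, 0.46]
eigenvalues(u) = [(0.11+0.14j), (0.11-0.14j), 0j]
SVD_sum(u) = [[0.19, -0.24, -0.04], [0.09, -0.11, -0.02], [0.01, -0.01, -0.0]] + [[-0.02, -0.01, -0.02], [0.02, 0.02, 0.02], [0.19, 0.13, 0.14]] + [[-0.0, -0.0, 0.0], [0.0, 0.0, -0.00], [-0.0, -0.00, 0.00]]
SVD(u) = [[-0.91, -0.11, -0.40], [-0.41, 0.12, 0.90], [-0.05, 0.99, -0.15]] @ diag([0.33528444157476894, 0.27510319639006986, 0.001604547868428593]) @ [[-0.63, 0.77, 0.12], [0.7, 0.49, 0.52], [0.35, 0.41, -0.85]]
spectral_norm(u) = 0.34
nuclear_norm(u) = 0.61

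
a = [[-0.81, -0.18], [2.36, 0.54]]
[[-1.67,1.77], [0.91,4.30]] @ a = [[5.53, 1.26], [9.41, 2.16]]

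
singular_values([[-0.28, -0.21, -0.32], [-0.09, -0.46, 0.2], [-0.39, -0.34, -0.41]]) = [0.83, 0.48, 0.0]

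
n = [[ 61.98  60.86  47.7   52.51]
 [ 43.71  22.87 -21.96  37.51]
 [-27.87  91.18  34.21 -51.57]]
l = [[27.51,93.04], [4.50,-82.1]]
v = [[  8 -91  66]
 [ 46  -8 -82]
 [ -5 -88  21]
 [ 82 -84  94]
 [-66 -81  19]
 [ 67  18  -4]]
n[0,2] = 47.7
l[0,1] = 93.04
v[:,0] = [8, 46, -5, 82, -66, 67]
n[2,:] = [-27.87, 91.18, 34.21, -51.57]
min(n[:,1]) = 22.87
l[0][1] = 93.04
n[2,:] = [-27.87, 91.18, 34.21, -51.57]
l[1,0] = 4.5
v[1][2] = -82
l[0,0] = 27.51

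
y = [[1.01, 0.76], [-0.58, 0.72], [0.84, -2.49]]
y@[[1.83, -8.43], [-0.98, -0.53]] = [[1.1, -8.92], [-1.77, 4.51], [3.98, -5.76]]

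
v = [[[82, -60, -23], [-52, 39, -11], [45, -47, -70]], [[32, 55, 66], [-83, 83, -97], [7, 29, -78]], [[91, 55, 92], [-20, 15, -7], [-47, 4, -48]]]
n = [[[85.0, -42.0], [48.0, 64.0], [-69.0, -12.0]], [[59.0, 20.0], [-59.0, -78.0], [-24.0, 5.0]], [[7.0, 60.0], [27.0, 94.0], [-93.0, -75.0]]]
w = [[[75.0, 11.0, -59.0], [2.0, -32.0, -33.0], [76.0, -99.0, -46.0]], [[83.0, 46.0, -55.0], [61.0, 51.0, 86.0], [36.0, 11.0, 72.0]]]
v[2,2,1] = 4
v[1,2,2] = -78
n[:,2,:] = [[-69.0, -12.0], [-24.0, 5.0], [-93.0, -75.0]]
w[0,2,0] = 76.0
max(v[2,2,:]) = 4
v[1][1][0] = -83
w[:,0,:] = [[75.0, 11.0, -59.0], [83.0, 46.0, -55.0]]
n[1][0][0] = 59.0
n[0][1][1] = 64.0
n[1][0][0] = 59.0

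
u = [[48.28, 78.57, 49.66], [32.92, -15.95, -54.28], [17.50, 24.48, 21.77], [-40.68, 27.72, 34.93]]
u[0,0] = 48.28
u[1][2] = -54.28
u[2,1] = 24.48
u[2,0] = 17.5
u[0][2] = 49.66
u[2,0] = 17.5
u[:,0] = [48.28, 32.92, 17.5, -40.68]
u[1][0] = 32.92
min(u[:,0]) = -40.68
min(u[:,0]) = -40.68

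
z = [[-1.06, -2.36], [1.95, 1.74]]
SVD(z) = [[-0.70,  0.71], [0.71,  0.70]] @ diag([3.5965858076073483, 0.7667271538933506]) @ [[0.59, 0.81], [0.81, -0.59]]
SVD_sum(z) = [[-1.5, -2.04],[1.52, 2.06]] + [[0.44, -0.32],[0.43, -0.32]]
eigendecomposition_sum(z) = [[-0.53+0.96j,  (-1.18+0.25j)], [0.97-0.20j,  0.87+0.67j]] + [[-0.53-0.96j, (-1.18-0.25j)], [(0.98+0.2j), 0.87-0.67j]]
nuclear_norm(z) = 4.36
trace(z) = 0.68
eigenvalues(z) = [(0.34+1.63j), (0.34-1.63j)]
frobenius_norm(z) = 3.68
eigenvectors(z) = [[(0.74+0j), (0.74-0j)], [-0.44-0.51j, (-0.44+0.51j)]]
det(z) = 2.76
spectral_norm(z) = 3.60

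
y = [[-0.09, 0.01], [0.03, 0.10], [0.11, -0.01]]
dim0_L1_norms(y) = [0.23, 0.12]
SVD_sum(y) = [[-0.09, -0.01], [0.04, 0.0], [0.11, 0.01]] + [[-0.00, 0.02], [-0.01, 0.1], [0.0, -0.02]]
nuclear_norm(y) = 0.25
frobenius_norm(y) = 0.18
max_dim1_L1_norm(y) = 0.13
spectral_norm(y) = 0.15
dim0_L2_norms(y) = [0.15, 0.1]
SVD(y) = [[-0.61, -0.18], [0.27, -0.96], [0.75, 0.2]] @ diag([0.14557123227885382, 0.10054360413679224]) @ [[1.0, 0.09], [0.09, -1.0]]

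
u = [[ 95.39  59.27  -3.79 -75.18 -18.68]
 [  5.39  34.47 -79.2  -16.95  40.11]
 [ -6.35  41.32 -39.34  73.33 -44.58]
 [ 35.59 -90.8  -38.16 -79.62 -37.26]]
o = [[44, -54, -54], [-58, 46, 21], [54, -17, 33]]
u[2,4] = -44.58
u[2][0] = -6.35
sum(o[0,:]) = -64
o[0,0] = 44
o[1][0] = -58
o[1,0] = -58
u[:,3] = [-75.18, -16.95, 73.33, -79.62]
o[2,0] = 54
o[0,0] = 44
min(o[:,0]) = -58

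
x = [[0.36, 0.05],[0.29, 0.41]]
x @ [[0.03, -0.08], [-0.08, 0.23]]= [[0.01, -0.02],[-0.02, 0.07]]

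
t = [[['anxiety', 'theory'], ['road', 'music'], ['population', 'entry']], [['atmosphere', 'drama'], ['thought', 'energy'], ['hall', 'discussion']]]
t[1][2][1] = 'discussion'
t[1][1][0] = 'thought'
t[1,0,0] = 'atmosphere'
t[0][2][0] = 'population'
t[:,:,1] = [['theory', 'music', 'entry'], ['drama', 'energy', 'discussion']]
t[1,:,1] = ['drama', 'energy', 'discussion']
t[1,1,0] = 'thought'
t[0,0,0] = 'anxiety'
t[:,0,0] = ['anxiety', 'atmosphere']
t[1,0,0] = 'atmosphere'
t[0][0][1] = 'theory'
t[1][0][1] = 'drama'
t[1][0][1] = 'drama'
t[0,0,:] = ['anxiety', 'theory']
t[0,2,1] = 'entry'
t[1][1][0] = 'thought'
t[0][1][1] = 'music'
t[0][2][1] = 'entry'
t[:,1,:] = [['road', 'music'], ['thought', 'energy']]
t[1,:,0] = ['atmosphere', 'thought', 'hall']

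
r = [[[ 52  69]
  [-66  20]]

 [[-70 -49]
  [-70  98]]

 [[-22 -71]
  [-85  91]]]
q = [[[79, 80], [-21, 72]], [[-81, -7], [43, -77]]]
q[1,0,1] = -7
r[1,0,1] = -49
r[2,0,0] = -22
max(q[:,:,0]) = 79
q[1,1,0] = 43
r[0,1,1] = 20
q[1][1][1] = -77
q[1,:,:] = [[-81, -7], [43, -77]]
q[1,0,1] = -7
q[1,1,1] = -77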